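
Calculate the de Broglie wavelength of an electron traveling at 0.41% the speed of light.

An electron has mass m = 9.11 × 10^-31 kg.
5.92 × 10^-10 m

Using the de Broglie relation λ = h/(mv):

v = 0.41% × c = 1.229 × 10^6 m/s

λ = h/(mv)
λ = (6.626 × 10^-34 J·s) / (9.11 × 10^-31 kg × 1.229 × 10^6 m/s)
λ = 5.92 × 10^-10 m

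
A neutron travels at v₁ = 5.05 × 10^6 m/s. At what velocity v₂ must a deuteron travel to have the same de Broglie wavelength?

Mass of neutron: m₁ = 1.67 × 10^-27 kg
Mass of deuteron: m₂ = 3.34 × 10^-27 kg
v₂ = 2.52 × 10^6 m/s

For equal de Broglie wavelengths: λ₁ = λ₂

h/(m₁v₁) = h/(m₂v₂)
m₁v₁ = m₂v₂
v₂ = v₁ · (m₁/m₂)

v₂ = 5.05 × 10^6 m/s × (1.67 × 10^-27 kg / 3.34 × 10^-27 kg)
v₂ = 2.52 × 10^6 m/s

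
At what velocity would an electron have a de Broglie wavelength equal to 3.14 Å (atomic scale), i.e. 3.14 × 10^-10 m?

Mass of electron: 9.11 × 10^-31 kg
2.32 × 10^6 m/s

From λ = h/(mv), solve for v:

v = h/(mλ)
v = (6.626 × 10^-34 J·s) / (9.11 × 10^-31 kg × 3.14 × 10^-10 m)
v = 2.32 × 10^6 m/s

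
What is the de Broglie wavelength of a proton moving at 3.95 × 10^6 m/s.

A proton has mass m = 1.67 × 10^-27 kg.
1.00 × 10^-13 m

Using the de Broglie relation λ = h/(mv):

λ = h/(mv)
λ = (6.626 × 10^-34 J·s) / (1.67 × 10^-27 kg × 3.95 × 10^6 m/s)
λ = 1.00 × 10^-13 m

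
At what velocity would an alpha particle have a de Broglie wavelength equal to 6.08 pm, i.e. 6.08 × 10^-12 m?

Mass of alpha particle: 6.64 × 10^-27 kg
1.64 × 10^4 m/s

From λ = h/(mv), solve for v:

v = h/(mλ)
v = (6.626 × 10^-34 J·s) / (6.64 × 10^-27 kg × 6.08 × 10^-12 m)
v = 1.64 × 10^4 m/s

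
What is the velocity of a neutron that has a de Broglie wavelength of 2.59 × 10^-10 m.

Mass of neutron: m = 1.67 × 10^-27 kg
1.53 × 10^3 m/s

From the de Broglie relation λ = h/(mv), we solve for v:

v = h/(mλ)
v = (6.626 × 10^-34 J·s) / (1.67 × 10^-27 kg × 2.59 × 10^-10 m)
v = 1.53 × 10^3 m/s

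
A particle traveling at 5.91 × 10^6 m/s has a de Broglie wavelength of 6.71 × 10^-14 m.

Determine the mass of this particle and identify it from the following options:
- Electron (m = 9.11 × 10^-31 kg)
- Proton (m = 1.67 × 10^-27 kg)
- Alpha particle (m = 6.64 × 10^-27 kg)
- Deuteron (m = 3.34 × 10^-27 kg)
The particle is a proton.

From λ = h/(mv), solve for mass:

m = h/(λv)
m = (6.626 × 10^-34 J·s) / (6.71 × 10^-14 m × 5.91 × 10^6 m/s)
m = 1.67 × 10^-27 kg

Comparing with the listed masses, this is closest to a proton.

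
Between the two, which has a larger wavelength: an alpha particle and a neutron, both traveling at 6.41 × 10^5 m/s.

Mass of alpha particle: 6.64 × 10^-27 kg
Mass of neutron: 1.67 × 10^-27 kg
The neutron has the longer wavelength.

Using λ = h/(mv), since both particles have the same velocity, the wavelength depends only on mass.

For alpha particle: λ₁ = h/(m₁v) = 1.56 × 10^-13 m
For neutron: λ₂ = h/(m₂v) = 6.19 × 10^-13 m

Since λ ∝ 1/m at constant velocity, the lighter particle has the longer wavelength.

The neutron has the longer de Broglie wavelength.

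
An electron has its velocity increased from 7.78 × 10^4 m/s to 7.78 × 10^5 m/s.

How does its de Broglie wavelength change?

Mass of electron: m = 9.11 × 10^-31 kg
The wavelength decreases by a factor of 10.

Using λ = h/(mv):

Initial wavelength: λ₁ = h/(mv₁) = 9.35 × 10^-9 m
Final wavelength: λ₂ = h/(mv₂) = 9.35 × 10^-10 m

Since λ ∝ 1/v, when velocity increases by a factor of 10, the wavelength decreases by a factor of 10.

λ₂/λ₁ = v₁/v₂ = 1/10

The wavelength decreases by a factor of 10.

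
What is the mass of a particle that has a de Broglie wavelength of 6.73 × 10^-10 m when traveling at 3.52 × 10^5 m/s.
2.80 × 10^-30 kg

From the de Broglie relation λ = h/(mv), we solve for m:

m = h/(λv)
m = (6.626 × 10^-34 J·s) / (6.73 × 10^-10 m × 3.52 × 10^5 m/s)
m = 2.80 × 10^-30 kg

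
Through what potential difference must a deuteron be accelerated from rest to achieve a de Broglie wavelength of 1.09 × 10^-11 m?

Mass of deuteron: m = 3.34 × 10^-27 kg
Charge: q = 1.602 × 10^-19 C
3.45 V

From λ = h/√(2mqV), we solve for V:

λ² = h²/(2mqV)
V = h²/(2mqλ²)
V = (6.626 × 10^-34 J·s)² / (2 × 3.34 × 10^-27 kg × 1.602 × 10^-19 C × (1.09 × 10^-11 m)²)
V = 3.45 V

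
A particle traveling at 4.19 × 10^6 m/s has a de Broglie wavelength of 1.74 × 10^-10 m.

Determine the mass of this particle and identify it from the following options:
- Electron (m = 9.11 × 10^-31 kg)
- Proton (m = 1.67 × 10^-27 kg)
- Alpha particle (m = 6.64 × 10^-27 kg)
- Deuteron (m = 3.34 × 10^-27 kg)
The particle is an electron.

From λ = h/(mv), solve for mass:

m = h/(λv)
m = (6.626 × 10^-34 J·s) / (1.74 × 10^-10 m × 4.19 × 10^6 m/s)
m = 9.09 × 10^-31 kg

Comparing with the listed masses, this is closest to an electron.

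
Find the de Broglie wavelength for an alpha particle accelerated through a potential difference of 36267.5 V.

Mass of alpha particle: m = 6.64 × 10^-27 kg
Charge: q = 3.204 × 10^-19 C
5.33 × 10^-14 m

When a particle is accelerated through voltage V, it gains kinetic energy KE = qV.

The de Broglie wavelength is then λ = h/√(2mqV):

λ = h/√(2mqV)
λ = (6.626 × 10^-34 J·s) / √(2 × 6.64 × 10^-27 kg × 3.204 × 10^-19 C × 36267.5 V)
λ = 5.33 × 10^-14 m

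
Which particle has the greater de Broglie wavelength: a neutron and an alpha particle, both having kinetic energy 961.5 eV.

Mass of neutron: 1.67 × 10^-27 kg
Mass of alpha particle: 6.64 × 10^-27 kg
The neutron has the longer wavelength.

Using λ = h/√(2mKE):

For neutron: λ₁ = h/√(2m₁KE) = 9.24 × 10^-13 m
For alpha particle: λ₂ = h/√(2m₂KE) = 4.63 × 10^-13 m

Since λ ∝ 1/√m at constant kinetic energy, the lighter particle has the longer wavelength.

The neutron has the longer de Broglie wavelength.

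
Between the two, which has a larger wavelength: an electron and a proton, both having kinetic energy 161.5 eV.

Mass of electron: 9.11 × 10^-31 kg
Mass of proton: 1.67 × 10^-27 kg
The electron has the longer wavelength.

Using λ = h/√(2mKE):

For electron: λ₁ = h/√(2m₁KE) = 9.65 × 10^-11 m
For proton: λ₂ = h/√(2m₂KE) = 2.25 × 10^-12 m

Since λ ∝ 1/√m at constant kinetic energy, the lighter particle has the longer wavelength.

The electron has the longer de Broglie wavelength.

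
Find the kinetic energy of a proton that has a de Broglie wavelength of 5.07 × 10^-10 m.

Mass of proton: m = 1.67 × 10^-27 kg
5.11 × 10^-22 J (or 3.19 × 10^-3 eV)

From λ = h/√(2mKE), we solve for KE:

λ² = h²/(2mKE)
KE = h²/(2mλ²)
KE = (6.626 × 10^-34 J·s)² / (2 × 1.67 × 10^-27 kg × (5.07 × 10^-10 m)²)
KE = 5.11 × 10^-22 J
KE = 3.19 × 10^-3 eV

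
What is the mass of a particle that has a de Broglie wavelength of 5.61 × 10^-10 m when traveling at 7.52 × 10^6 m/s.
1.57 × 10^-31 kg

From the de Broglie relation λ = h/(mv), we solve for m:

m = h/(λv)
m = (6.626 × 10^-34 J·s) / (5.61 × 10^-10 m × 7.52 × 10^6 m/s)
m = 1.57 × 10^-31 kg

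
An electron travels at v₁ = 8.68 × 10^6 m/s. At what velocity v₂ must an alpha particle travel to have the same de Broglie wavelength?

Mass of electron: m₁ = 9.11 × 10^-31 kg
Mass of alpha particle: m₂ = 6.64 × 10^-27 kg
v₂ = 1.19 × 10^3 m/s

For equal de Broglie wavelengths: λ₁ = λ₂

h/(m₁v₁) = h/(m₂v₂)
m₁v₁ = m₂v₂
v₂ = v₁ · (m₁/m₂)

v₂ = 8.68 × 10^6 m/s × (9.11 × 10^-31 kg / 6.64 × 10^-27 kg)
v₂ = 1.19 × 10^3 m/s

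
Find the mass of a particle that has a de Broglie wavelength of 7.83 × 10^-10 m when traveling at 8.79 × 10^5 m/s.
9.63 × 10^-31 kg

From the de Broglie relation λ = h/(mv), we solve for m:

m = h/(λv)
m = (6.626 × 10^-34 J·s) / (7.83 × 10^-10 m × 8.79 × 10^5 m/s)
m = 9.63 × 10^-31 kg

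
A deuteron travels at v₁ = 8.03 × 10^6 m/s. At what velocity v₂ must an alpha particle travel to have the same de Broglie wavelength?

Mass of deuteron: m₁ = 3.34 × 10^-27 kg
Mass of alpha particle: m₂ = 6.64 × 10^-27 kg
v₂ = 4.04 × 10^6 m/s

For equal de Broglie wavelengths: λ₁ = λ₂

h/(m₁v₁) = h/(m₂v₂)
m₁v₁ = m₂v₂
v₂ = v₁ · (m₁/m₂)

v₂ = 8.03 × 10^6 m/s × (3.34 × 10^-27 kg / 6.64 × 10^-27 kg)
v₂ = 4.04 × 10^6 m/s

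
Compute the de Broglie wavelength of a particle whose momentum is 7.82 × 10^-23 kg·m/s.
8.47 × 10^-12 m

Using the de Broglie relation λ = h/p:

λ = h/p
λ = (6.626 × 10^-34 J·s) / (7.82 × 10^-23 kg·m/s)
λ = 8.47 × 10^-12 m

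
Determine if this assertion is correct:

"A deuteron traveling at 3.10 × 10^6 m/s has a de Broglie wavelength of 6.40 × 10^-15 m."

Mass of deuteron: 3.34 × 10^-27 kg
False

The claim is incorrect.

Using λ = h/(mv):
λ = (6.626 × 10^-34 J·s) / (3.34 × 10^-27 kg × 3.10 × 10^6 m/s)
λ = 6.40 × 10^-14 m

The actual wavelength differs from the claimed 6.40 × 10^-15 m.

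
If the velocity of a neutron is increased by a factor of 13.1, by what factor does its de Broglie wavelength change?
The wavelength decreases by a factor of 13.1.

From λ = h/(mv), the wavelength is inversely proportional to velocity:

λ ∝ 1/v

If v → 13.1v, then λ → λ/13.1

When velocity is increased by a factor of 13.1, the wavelength decreases by a factor of 13.1.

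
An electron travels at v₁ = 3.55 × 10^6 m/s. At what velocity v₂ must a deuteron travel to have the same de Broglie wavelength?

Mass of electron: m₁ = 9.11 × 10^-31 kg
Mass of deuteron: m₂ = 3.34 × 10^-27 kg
v₂ = 9.68 × 10^2 m/s

For equal de Broglie wavelengths: λ₁ = λ₂

h/(m₁v₁) = h/(m₂v₂)
m₁v₁ = m₂v₂
v₂ = v₁ · (m₁/m₂)

v₂ = 3.55 × 10^6 m/s × (9.11 × 10^-31 kg / 3.34 × 10^-27 kg)
v₂ = 9.68 × 10^2 m/s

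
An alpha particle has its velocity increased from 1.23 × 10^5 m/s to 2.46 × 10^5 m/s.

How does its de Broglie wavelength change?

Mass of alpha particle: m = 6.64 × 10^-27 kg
The wavelength decreases by a factor of 2.

Using λ = h/(mv):

Initial wavelength: λ₁ = h/(mv₁) = 8.11 × 10^-13 m
Final wavelength: λ₂ = h/(mv₂) = 4.06 × 10^-13 m

Since λ ∝ 1/v, when velocity increases by a factor of 2, the wavelength decreases by a factor of 2.

λ₂/λ₁ = v₁/v₂ = 1/2

The wavelength decreases by a factor of 2.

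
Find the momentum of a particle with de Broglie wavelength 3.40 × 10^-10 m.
1.95 × 10^-24 kg·m/s

From the de Broglie relation λ = h/p, we solve for p:

p = h/λ
p = (6.626 × 10^-34 J·s) / (3.40 × 10^-10 m)
p = 1.95 × 10^-24 kg·m/s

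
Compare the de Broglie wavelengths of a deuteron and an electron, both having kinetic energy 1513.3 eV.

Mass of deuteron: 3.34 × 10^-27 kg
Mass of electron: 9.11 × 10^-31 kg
The electron has the longer wavelength.

Using λ = h/√(2mKE):

For deuteron: λ₁ = h/√(2m₁KE) = 5.21 × 10^-13 m
For electron: λ₂ = h/√(2m₂KE) = 3.15 × 10^-11 m

Since λ ∝ 1/√m at constant kinetic energy, the lighter particle has the longer wavelength.

The electron has the longer de Broglie wavelength.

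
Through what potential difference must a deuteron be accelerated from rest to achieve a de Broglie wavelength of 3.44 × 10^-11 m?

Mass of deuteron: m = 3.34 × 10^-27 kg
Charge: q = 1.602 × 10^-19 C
3.47 × 10^-1 V

From λ = h/√(2mqV), we solve for V:

λ² = h²/(2mqV)
V = h²/(2mqλ²)
V = (6.626 × 10^-34 J·s)² / (2 × 3.34 × 10^-27 kg × 1.602 × 10^-19 C × (3.44 × 10^-11 m)²)
V = 3.47 × 10^-1 V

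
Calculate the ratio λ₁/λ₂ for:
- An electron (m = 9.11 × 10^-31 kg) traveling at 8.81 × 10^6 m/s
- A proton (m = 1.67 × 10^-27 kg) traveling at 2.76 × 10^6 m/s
λ₁/λ₂ = 574

Using λ = h/(mv):

λ₁ = h/(m₁v₁) = 8.26 × 10^-11 m
λ₂ = h/(m₂v₂) = 1.44 × 10^-13 m

Ratio λ₁/λ₂ = (m₂v₂)/(m₁v₁)
         = (1.67 × 10^-27 kg × 2.76 × 10^6 m/s) / (9.11 × 10^-31 kg × 8.81 × 10^6 m/s)
         = 574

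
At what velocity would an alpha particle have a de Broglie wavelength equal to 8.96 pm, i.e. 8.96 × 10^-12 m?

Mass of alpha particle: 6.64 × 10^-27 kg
1.11 × 10^4 m/s

From λ = h/(mv), solve for v:

v = h/(mλ)
v = (6.626 × 10^-34 J·s) / (6.64 × 10^-27 kg × 8.96 × 10^-12 m)
v = 1.11 × 10^4 m/s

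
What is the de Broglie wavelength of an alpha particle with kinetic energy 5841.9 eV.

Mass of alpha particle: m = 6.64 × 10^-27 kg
1.88 × 10^-13 m

Using λ = h/√(2mKE):

First convert KE to Joules: KE = 5841.9 eV = 9.360 × 10^-16 J

λ = h/√(2mKE)
λ = (6.626 × 10^-34 J·s) / √(2 × 6.64 × 10^-27 kg × 9.360 × 10^-16 J)
λ = 1.88 × 10^-13 m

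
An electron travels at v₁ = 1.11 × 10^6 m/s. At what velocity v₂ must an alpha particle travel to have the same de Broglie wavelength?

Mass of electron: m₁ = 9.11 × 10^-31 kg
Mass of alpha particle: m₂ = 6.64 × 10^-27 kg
v₂ = 1.52 × 10^2 m/s

For equal de Broglie wavelengths: λ₁ = λ₂

h/(m₁v₁) = h/(m₂v₂)
m₁v₁ = m₂v₂
v₂ = v₁ · (m₁/m₂)

v₂ = 1.11 × 10^6 m/s × (9.11 × 10^-31 kg / 6.64 × 10^-27 kg)
v₂ = 1.52 × 10^2 m/s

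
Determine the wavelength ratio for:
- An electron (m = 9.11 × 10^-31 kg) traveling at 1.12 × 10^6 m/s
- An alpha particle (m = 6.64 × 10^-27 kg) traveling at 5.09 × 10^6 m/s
λ₁/λ₂ = 3.31 × 10^4

Using λ = h/(mv):

λ₁ = h/(m₁v₁) = 6.49 × 10^-10 m
λ₂ = h/(m₂v₂) = 1.96 × 10^-14 m

Ratio λ₁/λ₂ = (m₂v₂)/(m₁v₁)
         = (6.64 × 10^-27 kg × 5.09 × 10^6 m/s) / (9.11 × 10^-31 kg × 1.12 × 10^6 m/s)
         = 3.31 × 10^4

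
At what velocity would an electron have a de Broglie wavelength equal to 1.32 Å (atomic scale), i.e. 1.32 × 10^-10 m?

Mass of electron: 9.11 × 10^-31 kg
5.51 × 10^6 m/s

From λ = h/(mv), solve for v:

v = h/(mλ)
v = (6.626 × 10^-34 J·s) / (9.11 × 10^-31 kg × 1.32 × 10^-10 m)
v = 5.51 × 10^6 m/s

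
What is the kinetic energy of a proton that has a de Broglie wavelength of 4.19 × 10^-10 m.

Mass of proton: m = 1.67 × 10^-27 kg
7.49 × 10^-22 J (or 4.67 × 10^-3 eV)

From λ = h/√(2mKE), we solve for KE:

λ² = h²/(2mKE)
KE = h²/(2mλ²)
KE = (6.626 × 10^-34 J·s)² / (2 × 1.67 × 10^-27 kg × (4.19 × 10^-10 m)²)
KE = 7.49 × 10^-22 J
KE = 4.67 × 10^-3 eV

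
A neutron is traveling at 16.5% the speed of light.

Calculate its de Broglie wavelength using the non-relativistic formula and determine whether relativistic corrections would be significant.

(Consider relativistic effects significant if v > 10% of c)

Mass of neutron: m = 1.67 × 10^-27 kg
Yes, relativistic corrections are needed.

Using the non-relativistic de Broglie formula λ = h/(mv):

v = 16.5% × c = 4.947 × 10^7 m/s

λ = h/(mv)
λ = (6.626 × 10^-34 J·s) / (1.67 × 10^-27 kg × 4.947 × 10^7 m/s)
λ = 8.02 × 10^-15 m

Since v = 16.5% of c > 10% of c, relativistic corrections ARE significant and the actual wavelength would differ from this non-relativistic estimate.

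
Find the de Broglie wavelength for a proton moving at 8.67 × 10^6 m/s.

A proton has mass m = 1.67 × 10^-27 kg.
4.58 × 10^-14 m

Using the de Broglie relation λ = h/(mv):

λ = h/(mv)
λ = (6.626 × 10^-34 J·s) / (1.67 × 10^-27 kg × 8.67 × 10^6 m/s)
λ = 4.58 × 10^-14 m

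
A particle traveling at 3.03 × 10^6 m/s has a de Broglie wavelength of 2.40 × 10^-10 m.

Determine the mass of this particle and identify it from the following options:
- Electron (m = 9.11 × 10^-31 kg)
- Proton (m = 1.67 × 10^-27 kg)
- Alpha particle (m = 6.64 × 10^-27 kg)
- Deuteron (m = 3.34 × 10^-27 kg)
The particle is an electron.

From λ = h/(mv), solve for mass:

m = h/(λv)
m = (6.626 × 10^-34 J·s) / (2.40 × 10^-10 m × 3.03 × 10^6 m/s)
m = 9.11 × 10^-31 kg

Comparing with the listed masses, this is closest to an electron.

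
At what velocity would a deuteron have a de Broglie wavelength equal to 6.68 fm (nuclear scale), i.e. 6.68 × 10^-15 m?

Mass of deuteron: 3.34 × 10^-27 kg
2.97 × 10^7 m/s

From λ = h/(mv), solve for v:

v = h/(mλ)
v = (6.626 × 10^-34 J·s) / (3.34 × 10^-27 kg × 6.68 × 10^-15 m)
v = 2.97 × 10^7 m/s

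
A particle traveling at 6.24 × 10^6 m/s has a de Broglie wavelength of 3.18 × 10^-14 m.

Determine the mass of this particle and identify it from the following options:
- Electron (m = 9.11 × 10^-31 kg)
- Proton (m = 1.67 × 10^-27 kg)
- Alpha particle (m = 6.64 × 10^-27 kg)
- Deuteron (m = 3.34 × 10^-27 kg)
The particle is a deuteron.

From λ = h/(mv), solve for mass:

m = h/(λv)
m = (6.626 × 10^-34 J·s) / (3.18 × 10^-14 m × 6.24 × 10^6 m/s)
m = 3.34 × 10^-27 kg

Comparing with the listed masses, this is closest to a deuteron.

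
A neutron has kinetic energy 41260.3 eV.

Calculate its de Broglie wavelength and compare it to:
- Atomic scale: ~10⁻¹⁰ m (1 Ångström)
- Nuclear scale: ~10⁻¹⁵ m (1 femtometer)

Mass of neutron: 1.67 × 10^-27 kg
λ = 1.41 × 10^-13 m, which is between nuclear and atomic scales.

Using λ = h/√(2mKE):

KE = 41260.3 eV = 6.611 × 10^-15 J

λ = h/√(2mKE)
λ = (6.626 × 10^-34 J·s) / √(2 × 1.67 × 10^-27 kg × 6.611 × 10^-15 J)
λ = 1.41 × 10^-13 m

Comparison:
- Atomic scale (10⁻¹⁰ m): λ is 0.0014× this size
- Nuclear scale (10⁻¹⁵ m): λ is 1.4e+02× this size

The wavelength is between nuclear and atomic scales.

This wavelength is appropriate for probing atomic structure but too large for nuclear physics experiments.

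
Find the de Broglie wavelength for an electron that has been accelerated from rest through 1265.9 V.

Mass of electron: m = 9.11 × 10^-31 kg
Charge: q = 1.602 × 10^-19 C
3.45 × 10^-11 m

When a particle is accelerated through voltage V, it gains kinetic energy KE = qV.

The de Broglie wavelength is then λ = h/√(2mqV):

λ = h/√(2mqV)
λ = (6.626 × 10^-34 J·s) / √(2 × 9.11 × 10^-31 kg × 1.602 × 10^-19 C × 1265.9 V)
λ = 3.45 × 10^-11 m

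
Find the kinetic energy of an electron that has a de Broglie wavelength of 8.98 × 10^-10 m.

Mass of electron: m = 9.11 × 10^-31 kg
2.99 × 10^-19 J (or 1.87 eV)

From λ = h/√(2mKE), we solve for KE:

λ² = h²/(2mKE)
KE = h²/(2mλ²)
KE = (6.626 × 10^-34 J·s)² / (2 × 9.11 × 10^-31 kg × (8.98 × 10^-10 m)²)
KE = 2.99 × 10^-19 J
KE = 1.87 eV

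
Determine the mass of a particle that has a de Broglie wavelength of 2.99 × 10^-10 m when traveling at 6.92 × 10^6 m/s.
3.20 × 10^-31 kg

From the de Broglie relation λ = h/(mv), we solve for m:

m = h/(λv)
m = (6.626 × 10^-34 J·s) / (2.99 × 10^-10 m × 6.92 × 10^6 m/s)
m = 3.20 × 10^-31 kg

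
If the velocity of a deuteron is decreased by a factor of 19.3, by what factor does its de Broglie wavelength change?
The wavelength increases by a factor of 19.3.

From λ = h/(mv), the wavelength is inversely proportional to velocity:

λ ∝ 1/v

If v → v/19.3, then λ → 19.3λ

When velocity is decreased by a factor of 19.3, the wavelength increases by a factor of 19.3.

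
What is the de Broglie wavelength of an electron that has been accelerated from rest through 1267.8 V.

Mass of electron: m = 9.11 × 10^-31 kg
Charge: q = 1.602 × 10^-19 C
3.44 × 10^-11 m

When a particle is accelerated through voltage V, it gains kinetic energy KE = qV.

The de Broglie wavelength is then λ = h/√(2mqV):

λ = h/√(2mqV)
λ = (6.626 × 10^-34 J·s) / √(2 × 9.11 × 10^-31 kg × 1.602 × 10^-19 C × 1267.8 V)
λ = 3.44 × 10^-11 m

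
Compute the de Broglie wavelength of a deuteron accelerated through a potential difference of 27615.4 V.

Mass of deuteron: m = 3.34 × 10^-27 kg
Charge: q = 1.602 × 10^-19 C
1.22 × 10^-13 m

When a particle is accelerated through voltage V, it gains kinetic energy KE = qV.

The de Broglie wavelength is then λ = h/√(2mqV):

λ = h/√(2mqV)
λ = (6.626 × 10^-34 J·s) / √(2 × 3.34 × 10^-27 kg × 1.602 × 10^-19 C × 27615.4 V)
λ = 1.22 × 10^-13 m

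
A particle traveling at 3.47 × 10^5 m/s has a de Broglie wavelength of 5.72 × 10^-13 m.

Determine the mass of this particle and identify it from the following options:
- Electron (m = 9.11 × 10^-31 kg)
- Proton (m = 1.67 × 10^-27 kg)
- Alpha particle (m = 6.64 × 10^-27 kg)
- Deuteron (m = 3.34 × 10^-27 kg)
The particle is a deuteron.

From λ = h/(mv), solve for mass:

m = h/(λv)
m = (6.626 × 10^-34 J·s) / (5.72 × 10^-13 m × 3.47 × 10^5 m/s)
m = 3.34 × 10^-27 kg

Comparing with the listed masses, this is closest to a deuteron.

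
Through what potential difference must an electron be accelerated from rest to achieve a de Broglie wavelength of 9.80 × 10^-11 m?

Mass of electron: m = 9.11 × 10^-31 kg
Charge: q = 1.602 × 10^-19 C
157 V

From λ = h/√(2mqV), we solve for V:

λ² = h²/(2mqV)
V = h²/(2mqλ²)
V = (6.626 × 10^-34 J·s)² / (2 × 9.11 × 10^-31 kg × 1.602 × 10^-19 C × (9.80 × 10^-11 m)²)
V = 157 V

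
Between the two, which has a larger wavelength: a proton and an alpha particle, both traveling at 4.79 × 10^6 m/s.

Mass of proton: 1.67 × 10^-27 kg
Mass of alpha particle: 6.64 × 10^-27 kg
The proton has the longer wavelength.

Using λ = h/(mv), since both particles have the same velocity, the wavelength depends only on mass.

For proton: λ₁ = h/(m₁v) = 8.28 × 10^-14 m
For alpha particle: λ₂ = h/(m₂v) = 2.08 × 10^-14 m

Since λ ∝ 1/m at constant velocity, the lighter particle has the longer wavelength.

The proton has the longer de Broglie wavelength.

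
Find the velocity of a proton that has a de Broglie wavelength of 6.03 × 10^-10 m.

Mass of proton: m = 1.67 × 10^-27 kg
6.58 × 10^2 m/s

From the de Broglie relation λ = h/(mv), we solve for v:

v = h/(mλ)
v = (6.626 × 10^-34 J·s) / (1.67 × 10^-27 kg × 6.03 × 10^-10 m)
v = 6.58 × 10^2 m/s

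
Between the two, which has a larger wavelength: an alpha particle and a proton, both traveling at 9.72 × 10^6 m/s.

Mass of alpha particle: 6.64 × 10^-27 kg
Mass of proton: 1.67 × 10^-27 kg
The proton has the longer wavelength.

Using λ = h/(mv), since both particles have the same velocity, the wavelength depends only on mass.

For alpha particle: λ₁ = h/(m₁v) = 1.03 × 10^-14 m
For proton: λ₂ = h/(m₂v) = 4.08 × 10^-14 m

Since λ ∝ 1/m at constant velocity, the lighter particle has the longer wavelength.

The proton has the longer de Broglie wavelength.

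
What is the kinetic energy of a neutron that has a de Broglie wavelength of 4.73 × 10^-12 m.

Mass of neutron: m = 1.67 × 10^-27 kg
5.88 × 10^-18 J (or 36.7 eV)

From λ = h/√(2mKE), we solve for KE:

λ² = h²/(2mKE)
KE = h²/(2mλ²)
KE = (6.626 × 10^-34 J·s)² / (2 × 1.67 × 10^-27 kg × (4.73 × 10^-12 m)²)
KE = 5.88 × 10^-18 J
KE = 36.7 eV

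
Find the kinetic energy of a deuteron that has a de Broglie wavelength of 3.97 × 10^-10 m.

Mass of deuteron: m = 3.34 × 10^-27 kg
4.17 × 10^-22 J (or 2.60 × 10^-3 eV)

From λ = h/√(2mKE), we solve for KE:

λ² = h²/(2mKE)
KE = h²/(2mλ²)
KE = (6.626 × 10^-34 J·s)² / (2 × 3.34 × 10^-27 kg × (3.97 × 10^-10 m)²)
KE = 4.17 × 10^-22 J
KE = 2.60 × 10^-3 eV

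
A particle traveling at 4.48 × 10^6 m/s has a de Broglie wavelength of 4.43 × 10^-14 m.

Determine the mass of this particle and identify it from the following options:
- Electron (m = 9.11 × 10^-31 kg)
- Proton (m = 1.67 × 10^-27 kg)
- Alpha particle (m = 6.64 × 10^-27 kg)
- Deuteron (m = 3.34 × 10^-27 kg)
The particle is a deuteron.

From λ = h/(mv), solve for mass:

m = h/(λv)
m = (6.626 × 10^-34 J·s) / (4.43 × 10^-14 m × 4.48 × 10^6 m/s)
m = 3.34 × 10^-27 kg

Comparing with the listed masses, this is closest to a deuteron.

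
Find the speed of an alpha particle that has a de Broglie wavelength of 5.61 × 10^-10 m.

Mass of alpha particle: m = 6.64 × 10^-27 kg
1.78 × 10^2 m/s

From the de Broglie relation λ = h/(mv), we solve for v:

v = h/(mλ)
v = (6.626 × 10^-34 J·s) / (6.64 × 10^-27 kg × 5.61 × 10^-10 m)
v = 1.78 × 10^2 m/s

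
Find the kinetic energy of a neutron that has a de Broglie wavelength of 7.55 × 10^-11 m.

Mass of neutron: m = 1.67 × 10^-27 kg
2.31 × 10^-20 J (or 0.144 eV)

From λ = h/√(2mKE), we solve for KE:

λ² = h²/(2mKE)
KE = h²/(2mλ²)
KE = (6.626 × 10^-34 J·s)² / (2 × 1.67 × 10^-27 kg × (7.55 × 10^-11 m)²)
KE = 2.31 × 10^-20 J
KE = 0.144 eV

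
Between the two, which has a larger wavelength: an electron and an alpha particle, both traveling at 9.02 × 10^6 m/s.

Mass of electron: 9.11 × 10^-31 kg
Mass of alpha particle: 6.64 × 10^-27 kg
The electron has the longer wavelength.

Using λ = h/(mv), since both particles have the same velocity, the wavelength depends only on mass.

For electron: λ₁ = h/(m₁v) = 8.06 × 10^-11 m
For alpha particle: λ₂ = h/(m₂v) = 1.11 × 10^-14 m

Since λ ∝ 1/m at constant velocity, the lighter particle has the longer wavelength.

The electron has the longer de Broglie wavelength.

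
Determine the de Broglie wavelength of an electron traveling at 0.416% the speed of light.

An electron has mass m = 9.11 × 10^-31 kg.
5.83 × 10^-10 m

Using the de Broglie relation λ = h/(mv):

v = 0.416% × c = 1.247 × 10^6 m/s

λ = h/(mv)
λ = (6.626 × 10^-34 J·s) / (9.11 × 10^-31 kg × 1.247 × 10^6 m/s)
λ = 5.83 × 10^-10 m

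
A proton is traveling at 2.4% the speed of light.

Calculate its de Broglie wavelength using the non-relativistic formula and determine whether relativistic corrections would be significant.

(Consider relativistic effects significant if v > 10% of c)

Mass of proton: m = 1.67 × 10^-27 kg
No, relativistic corrections are not needed.

Using the non-relativistic de Broglie formula λ = h/(mv):

v = 2.4% × c = 7.195 × 10^6 m/s

λ = h/(mv)
λ = (6.626 × 10^-34 J·s) / (1.67 × 10^-27 kg × 7.195 × 10^6 m/s)
λ = 5.51 × 10^-14 m

Since v = 2.4% of c < 10% of c, relativistic corrections are NOT significant and this non-relativistic result is a good approximation.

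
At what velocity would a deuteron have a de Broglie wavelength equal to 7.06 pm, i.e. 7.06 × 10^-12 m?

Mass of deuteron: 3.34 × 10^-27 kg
2.81 × 10^4 m/s

From λ = h/(mv), solve for v:

v = h/(mλ)
v = (6.626 × 10^-34 J·s) / (3.34 × 10^-27 kg × 7.06 × 10^-12 m)
v = 2.81 × 10^4 m/s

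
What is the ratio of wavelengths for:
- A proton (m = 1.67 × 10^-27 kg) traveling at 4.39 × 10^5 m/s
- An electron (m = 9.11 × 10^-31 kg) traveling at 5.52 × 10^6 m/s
λ₁/λ₂ = 6.86 × 10^-3

Using λ = h/(mv):

λ₁ = h/(m₁v₁) = 9.04 × 10^-13 m
λ₂ = h/(m₂v₂) = 1.32 × 10^-10 m

Ratio λ₁/λ₂ = (m₂v₂)/(m₁v₁)
         = (9.11 × 10^-31 kg × 5.52 × 10^6 m/s) / (1.67 × 10^-27 kg × 4.39 × 10^5 m/s)
         = 6.86 × 10^-3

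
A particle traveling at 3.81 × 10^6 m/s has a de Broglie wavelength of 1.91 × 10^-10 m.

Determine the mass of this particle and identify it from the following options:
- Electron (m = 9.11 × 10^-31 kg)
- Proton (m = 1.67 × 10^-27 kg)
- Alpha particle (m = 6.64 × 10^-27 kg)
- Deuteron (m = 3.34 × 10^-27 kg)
The particle is an electron.

From λ = h/(mv), solve for mass:

m = h/(λv)
m = (6.626 × 10^-34 J·s) / (1.91 × 10^-10 m × 3.81 × 10^6 m/s)
m = 9.11 × 10^-31 kg

Comparing with the listed masses, this is closest to an electron.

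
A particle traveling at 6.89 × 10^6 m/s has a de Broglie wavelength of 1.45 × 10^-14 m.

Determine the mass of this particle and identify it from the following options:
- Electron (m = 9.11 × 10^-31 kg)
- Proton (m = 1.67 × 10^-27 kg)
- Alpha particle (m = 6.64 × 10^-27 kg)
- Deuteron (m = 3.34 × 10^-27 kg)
The particle is an alpha particle.

From λ = h/(mv), solve for mass:

m = h/(λv)
m = (6.626 × 10^-34 J·s) / (1.45 × 10^-14 m × 6.89 × 10^6 m/s)
m = 6.63 × 10^-27 kg

Comparing with the listed masses, this is closest to an alpha particle.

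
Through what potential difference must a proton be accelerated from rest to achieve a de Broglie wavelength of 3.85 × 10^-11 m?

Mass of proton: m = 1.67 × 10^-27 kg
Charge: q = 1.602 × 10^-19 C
5.54 × 10^-1 V

From λ = h/√(2mqV), we solve for V:

λ² = h²/(2mqV)
V = h²/(2mqλ²)
V = (6.626 × 10^-34 J·s)² / (2 × 1.67 × 10^-27 kg × 1.602 × 10^-19 C × (3.85 × 10^-11 m)²)
V = 5.54 × 10^-1 V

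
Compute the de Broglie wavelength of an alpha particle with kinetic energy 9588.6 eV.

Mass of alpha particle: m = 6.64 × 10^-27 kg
1.47 × 10^-13 m

Using λ = h/√(2mKE):

First convert KE to Joules: KE = 9588.6 eV = 1.536 × 10^-15 J

λ = h/√(2mKE)
λ = (6.626 × 10^-34 J·s) / √(2 × 6.64 × 10^-27 kg × 1.536 × 10^-15 J)
λ = 1.47 × 10^-13 m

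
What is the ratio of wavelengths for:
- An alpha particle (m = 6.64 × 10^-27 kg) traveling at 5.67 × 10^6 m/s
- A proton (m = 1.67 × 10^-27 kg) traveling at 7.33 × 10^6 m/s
λ₁/λ₂ = 0.325

Using λ = h/(mv):

λ₁ = h/(m₁v₁) = 1.76 × 10^-14 m
λ₂ = h/(m₂v₂) = 5.41 × 10^-14 m

Ratio λ₁/λ₂ = (m₂v₂)/(m₁v₁)
         = (1.67 × 10^-27 kg × 7.33 × 10^6 m/s) / (6.64 × 10^-27 kg × 5.67 × 10^6 m/s)
         = 0.325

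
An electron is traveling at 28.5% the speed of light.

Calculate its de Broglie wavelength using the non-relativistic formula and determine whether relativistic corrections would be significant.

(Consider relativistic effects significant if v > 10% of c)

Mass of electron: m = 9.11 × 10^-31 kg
Yes, relativistic corrections are needed.

Using the non-relativistic de Broglie formula λ = h/(mv):

v = 28.5% × c = 8.544 × 10^7 m/s

λ = h/(mv)
λ = (6.626 × 10^-34 J·s) / (9.11 × 10^-31 kg × 8.544 × 10^7 m/s)
λ = 8.51 × 10^-12 m

Since v = 28.5% of c > 10% of c, relativistic corrections ARE significant and the actual wavelength would differ from this non-relativistic estimate.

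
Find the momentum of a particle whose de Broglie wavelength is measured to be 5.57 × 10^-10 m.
1.19 × 10^-24 kg·m/s

From the de Broglie relation λ = h/p, we solve for p:

p = h/λ
p = (6.626 × 10^-34 J·s) / (5.57 × 10^-10 m)
p = 1.19 × 10^-24 kg·m/s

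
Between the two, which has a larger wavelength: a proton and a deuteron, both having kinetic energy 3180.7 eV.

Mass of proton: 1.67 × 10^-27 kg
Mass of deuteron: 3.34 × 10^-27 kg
The proton has the longer wavelength.

Using λ = h/√(2mKE):

For proton: λ₁ = h/√(2m₁KE) = 5.08 × 10^-13 m
For deuteron: λ₂ = h/√(2m₂KE) = 3.59 × 10^-13 m

Since λ ∝ 1/√m at constant kinetic energy, the lighter particle has the longer wavelength.

The proton has the longer de Broglie wavelength.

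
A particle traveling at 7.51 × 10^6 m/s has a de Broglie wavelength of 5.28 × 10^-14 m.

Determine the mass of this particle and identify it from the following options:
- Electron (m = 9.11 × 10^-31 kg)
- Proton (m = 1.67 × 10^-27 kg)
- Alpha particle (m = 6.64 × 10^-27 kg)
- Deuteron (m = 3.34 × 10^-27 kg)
The particle is a proton.

From λ = h/(mv), solve for mass:

m = h/(λv)
m = (6.626 × 10^-34 J·s) / (5.28 × 10^-14 m × 7.51 × 10^6 m/s)
m = 1.67 × 10^-27 kg

Comparing with the listed masses, this is closest to a proton.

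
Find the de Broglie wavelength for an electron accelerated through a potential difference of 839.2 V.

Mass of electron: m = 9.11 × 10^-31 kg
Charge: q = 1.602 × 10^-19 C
4.23 × 10^-11 m

When a particle is accelerated through voltage V, it gains kinetic energy KE = qV.

The de Broglie wavelength is then λ = h/√(2mqV):

λ = h/√(2mqV)
λ = (6.626 × 10^-34 J·s) / √(2 × 9.11 × 10^-31 kg × 1.602 × 10^-19 C × 839.2 V)
λ = 4.23 × 10^-11 m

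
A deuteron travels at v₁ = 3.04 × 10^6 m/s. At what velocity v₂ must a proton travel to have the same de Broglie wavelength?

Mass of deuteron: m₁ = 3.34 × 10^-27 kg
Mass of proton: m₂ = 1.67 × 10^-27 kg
v₂ = 6.08 × 10^6 m/s

For equal de Broglie wavelengths: λ₁ = λ₂

h/(m₁v₁) = h/(m₂v₂)
m₁v₁ = m₂v₂
v₂ = v₁ · (m₁/m₂)

v₂ = 3.04 × 10^6 m/s × (3.34 × 10^-27 kg / 1.67 × 10^-27 kg)
v₂ = 6.08 × 10^6 m/s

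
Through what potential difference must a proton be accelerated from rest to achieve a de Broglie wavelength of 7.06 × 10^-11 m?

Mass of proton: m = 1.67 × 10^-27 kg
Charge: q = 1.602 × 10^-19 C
1.65 × 10^-1 V

From λ = h/√(2mqV), we solve for V:

λ² = h²/(2mqV)
V = h²/(2mqλ²)
V = (6.626 × 10^-34 J·s)² / (2 × 1.67 × 10^-27 kg × 1.602 × 10^-19 C × (7.06 × 10^-11 m)²)
V = 1.65 × 10^-1 V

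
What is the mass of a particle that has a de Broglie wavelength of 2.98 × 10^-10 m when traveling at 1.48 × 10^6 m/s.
1.50 × 10^-30 kg

From the de Broglie relation λ = h/(mv), we solve for m:

m = h/(λv)
m = (6.626 × 10^-34 J·s) / (2.98 × 10^-10 m × 1.48 × 10^6 m/s)
m = 1.50 × 10^-30 kg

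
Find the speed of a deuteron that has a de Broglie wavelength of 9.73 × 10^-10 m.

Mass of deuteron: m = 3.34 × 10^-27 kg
2.04 × 10^2 m/s

From the de Broglie relation λ = h/(mv), we solve for v:

v = h/(mλ)
v = (6.626 × 10^-34 J·s) / (3.34 × 10^-27 kg × 9.73 × 10^-10 m)
v = 2.04 × 10^2 m/s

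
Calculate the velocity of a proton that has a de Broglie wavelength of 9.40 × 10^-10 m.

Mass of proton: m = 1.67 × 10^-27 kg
4.22 × 10^2 m/s

From the de Broglie relation λ = h/(mv), we solve for v:

v = h/(mλ)
v = (6.626 × 10^-34 J·s) / (1.67 × 10^-27 kg × 9.40 × 10^-10 m)
v = 4.22 × 10^2 m/s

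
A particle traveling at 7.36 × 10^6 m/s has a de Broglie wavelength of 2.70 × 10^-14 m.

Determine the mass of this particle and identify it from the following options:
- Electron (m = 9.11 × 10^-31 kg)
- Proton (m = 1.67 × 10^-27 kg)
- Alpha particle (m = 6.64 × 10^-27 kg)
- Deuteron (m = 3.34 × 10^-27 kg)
The particle is a deuteron.

From λ = h/(mv), solve for mass:

m = h/(λv)
m = (6.626 × 10^-34 J·s) / (2.70 × 10^-14 m × 7.36 × 10^6 m/s)
m = 3.33 × 10^-27 kg

Comparing with the listed masses, this is closest to a deuteron.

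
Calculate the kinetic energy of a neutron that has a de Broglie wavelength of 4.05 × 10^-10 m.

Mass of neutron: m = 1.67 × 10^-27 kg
8.01 × 10^-22 J (or 5.00 × 10^-3 eV)

From λ = h/√(2mKE), we solve for KE:

λ² = h²/(2mKE)
KE = h²/(2mλ²)
KE = (6.626 × 10^-34 J·s)² / (2 × 1.67 × 10^-27 kg × (4.05 × 10^-10 m)²)
KE = 8.01 × 10^-22 J
KE = 5.00 × 10^-3 eV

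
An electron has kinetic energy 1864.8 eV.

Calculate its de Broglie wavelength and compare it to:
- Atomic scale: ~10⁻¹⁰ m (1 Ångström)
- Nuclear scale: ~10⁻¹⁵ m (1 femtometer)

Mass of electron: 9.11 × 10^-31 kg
λ = 2.84 × 10^-11 m, which is between nuclear and atomic scales.

Using λ = h/√(2mKE):

KE = 1864.8 eV = 2.988 × 10^-16 J

λ = h/√(2mKE)
λ = (6.626 × 10^-34 J·s) / √(2 × 9.11 × 10^-31 kg × 2.988 × 10^-16 J)
λ = 2.84 × 10^-11 m

Comparison:
- Atomic scale (10⁻¹⁰ m): λ is 0.28× this size
- Nuclear scale (10⁻¹⁵ m): λ is 2.8e+04× this size

The wavelength is between nuclear and atomic scales.

This wavelength is appropriate for probing atomic structure but too large for nuclear physics experiments.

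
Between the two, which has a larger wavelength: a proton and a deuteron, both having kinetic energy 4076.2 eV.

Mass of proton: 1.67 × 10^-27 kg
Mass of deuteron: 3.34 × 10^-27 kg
The proton has the longer wavelength.

Using λ = h/√(2mKE):

For proton: λ₁ = h/√(2m₁KE) = 4.49 × 10^-13 m
For deuteron: λ₂ = h/√(2m₂KE) = 3.17 × 10^-13 m

Since λ ∝ 1/√m at constant kinetic energy, the lighter particle has the longer wavelength.

The proton has the longer de Broglie wavelength.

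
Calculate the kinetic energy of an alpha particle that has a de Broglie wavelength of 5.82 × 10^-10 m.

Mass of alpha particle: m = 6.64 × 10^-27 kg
9.76 × 10^-23 J (or 6.09 × 10^-4 eV)

From λ = h/√(2mKE), we solve for KE:

λ² = h²/(2mKE)
KE = h²/(2mλ²)
KE = (6.626 × 10^-34 J·s)² / (2 × 6.64 × 10^-27 kg × (5.82 × 10^-10 m)²)
KE = 9.76 × 10^-23 J
KE = 6.09 × 10^-4 eV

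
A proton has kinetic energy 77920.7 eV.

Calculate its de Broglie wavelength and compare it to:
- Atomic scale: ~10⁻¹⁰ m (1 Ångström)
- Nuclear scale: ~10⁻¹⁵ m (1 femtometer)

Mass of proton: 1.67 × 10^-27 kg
λ = 1.03 × 10^-13 m, which is between nuclear and atomic scales.

Using λ = h/√(2mKE):

KE = 77920.7 eV = 1.248 × 10^-14 J

λ = h/√(2mKE)
λ = (6.626 × 10^-34 J·s) / √(2 × 1.67 × 10^-27 kg × 1.248 × 10^-14 J)
λ = 1.03 × 10^-13 m

Comparison:
- Atomic scale (10⁻¹⁰ m): λ is 0.001× this size
- Nuclear scale (10⁻¹⁵ m): λ is 1e+02× this size

The wavelength is between nuclear and atomic scales.

This wavelength is appropriate for probing atomic structure but too large for nuclear physics experiments.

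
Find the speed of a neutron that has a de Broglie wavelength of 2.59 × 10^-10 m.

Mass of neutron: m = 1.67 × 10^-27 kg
1.53 × 10^3 m/s

From the de Broglie relation λ = h/(mv), we solve for v:

v = h/(mλ)
v = (6.626 × 10^-34 J·s) / (1.67 × 10^-27 kg × 2.59 × 10^-10 m)
v = 1.53 × 10^3 m/s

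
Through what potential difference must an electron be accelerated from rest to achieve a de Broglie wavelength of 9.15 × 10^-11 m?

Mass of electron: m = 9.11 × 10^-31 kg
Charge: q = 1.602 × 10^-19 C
180 V

From λ = h/√(2mqV), we solve for V:

λ² = h²/(2mqV)
V = h²/(2mqλ²)
V = (6.626 × 10^-34 J·s)² / (2 × 9.11 × 10^-31 kg × 1.602 × 10^-19 C × (9.15 × 10^-11 m)²)
V = 180 V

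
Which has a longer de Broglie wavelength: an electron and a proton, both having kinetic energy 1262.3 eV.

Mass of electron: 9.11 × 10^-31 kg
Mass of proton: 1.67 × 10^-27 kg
The electron has the longer wavelength.

Using λ = h/√(2mKE):

For electron: λ₁ = h/√(2m₁KE) = 3.45 × 10^-11 m
For proton: λ₂ = h/√(2m₂KE) = 8.06 × 10^-13 m

Since λ ∝ 1/√m at constant kinetic energy, the lighter particle has the longer wavelength.

The electron has the longer de Broglie wavelength.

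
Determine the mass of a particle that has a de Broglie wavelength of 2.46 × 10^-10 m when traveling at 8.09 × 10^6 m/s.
3.33 × 10^-31 kg

From the de Broglie relation λ = h/(mv), we solve for m:

m = h/(λv)
m = (6.626 × 10^-34 J·s) / (2.46 × 10^-10 m × 8.09 × 10^6 m/s)
m = 3.33 × 10^-31 kg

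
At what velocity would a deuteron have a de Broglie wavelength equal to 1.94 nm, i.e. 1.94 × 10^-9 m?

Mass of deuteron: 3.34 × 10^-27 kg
1.02 × 10^2 m/s

From λ = h/(mv), solve for v:

v = h/(mλ)
v = (6.626 × 10^-34 J·s) / (3.34 × 10^-27 kg × 1.94 × 10^-9 m)
v = 1.02 × 10^2 m/s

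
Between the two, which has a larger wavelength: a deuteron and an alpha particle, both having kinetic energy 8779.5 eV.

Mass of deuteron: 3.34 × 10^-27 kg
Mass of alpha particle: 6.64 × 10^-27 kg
The deuteron has the longer wavelength.

Using λ = h/√(2mKE):

For deuteron: λ₁ = h/√(2m₁KE) = 2.16 × 10^-13 m
For alpha particle: λ₂ = h/√(2m₂KE) = 1.53 × 10^-13 m

Since λ ∝ 1/√m at constant kinetic energy, the lighter particle has the longer wavelength.

The deuteron has the longer de Broglie wavelength.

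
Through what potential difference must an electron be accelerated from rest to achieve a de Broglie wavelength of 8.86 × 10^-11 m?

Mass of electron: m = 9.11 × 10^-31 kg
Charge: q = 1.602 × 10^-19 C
192 V

From λ = h/√(2mqV), we solve for V:

λ² = h²/(2mqV)
V = h²/(2mqλ²)
V = (6.626 × 10^-34 J·s)² / (2 × 9.11 × 10^-31 kg × 1.602 × 10^-19 C × (8.86 × 10^-11 m)²)
V = 192 V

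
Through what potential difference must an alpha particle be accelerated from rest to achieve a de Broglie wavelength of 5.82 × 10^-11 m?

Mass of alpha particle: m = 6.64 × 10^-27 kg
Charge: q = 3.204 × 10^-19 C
3.05 × 10^-2 V

From λ = h/√(2mqV), we solve for V:

λ² = h²/(2mqV)
V = h²/(2mqλ²)
V = (6.626 × 10^-34 J·s)² / (2 × 6.64 × 10^-27 kg × 3.204 × 10^-19 C × (5.82 × 10^-11 m)²)
V = 3.05 × 10^-2 V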